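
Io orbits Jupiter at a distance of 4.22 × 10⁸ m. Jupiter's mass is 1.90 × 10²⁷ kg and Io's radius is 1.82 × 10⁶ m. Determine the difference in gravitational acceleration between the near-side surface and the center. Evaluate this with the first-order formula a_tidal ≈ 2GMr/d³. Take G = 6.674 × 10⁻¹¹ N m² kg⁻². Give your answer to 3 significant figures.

6.14 × 10⁻³ m/s²

Since r ≪ d, expand the inverse-square field across one radius to get the leading 2GMr/d³ term.
Δa = 2GMr/d³
   = 2 × (6.674 × 10⁻¹¹) × (1.90 × 10²⁷) × (1.82 × 10⁶) / (4.22 × 10⁸)³
   = 6.14 × 10⁻³ m/s²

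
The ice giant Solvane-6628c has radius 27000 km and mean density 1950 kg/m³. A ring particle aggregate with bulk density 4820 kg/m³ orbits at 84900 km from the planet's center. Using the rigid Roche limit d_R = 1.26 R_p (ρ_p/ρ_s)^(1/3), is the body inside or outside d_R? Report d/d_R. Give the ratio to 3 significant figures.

outside; d/d_R ≈ 3.37

d_R = 1.26 × (27000 km) × (1950/4820)^(1/3) = 25160 km
d/d_R = (84900) / (25160) = 3.37
Since d/d_R > 1, the body is outside the Roche limit.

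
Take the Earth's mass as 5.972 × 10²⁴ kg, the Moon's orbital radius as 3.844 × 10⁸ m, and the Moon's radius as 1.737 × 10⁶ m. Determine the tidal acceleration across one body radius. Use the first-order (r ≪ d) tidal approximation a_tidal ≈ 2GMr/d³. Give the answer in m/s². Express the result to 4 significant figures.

Differencing GM/(d−r)² and GM/d² to first order in r/d gives 2GMr/d³.
Δg = 2GMr/d³
   = 2 × (6.674 × 10⁻¹¹) × (5.972 × 10²⁴) × (1.737 × 10⁶) / (3.844 × 10⁸)³
   = 2.438 × 10⁻⁵ m/s²

2.438 × 10⁻⁵ m/s²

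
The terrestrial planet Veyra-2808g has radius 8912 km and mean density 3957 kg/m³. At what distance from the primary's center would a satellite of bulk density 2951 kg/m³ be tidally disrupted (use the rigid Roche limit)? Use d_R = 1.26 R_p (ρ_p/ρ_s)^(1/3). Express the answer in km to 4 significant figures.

12380 km

d_R = 1.26 × 8912 km × (3957/2951)^(1/3)
    = 12380 km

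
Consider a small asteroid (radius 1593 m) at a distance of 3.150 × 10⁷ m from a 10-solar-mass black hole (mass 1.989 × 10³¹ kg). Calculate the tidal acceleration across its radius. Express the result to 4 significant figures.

1.353 × 10² m/s²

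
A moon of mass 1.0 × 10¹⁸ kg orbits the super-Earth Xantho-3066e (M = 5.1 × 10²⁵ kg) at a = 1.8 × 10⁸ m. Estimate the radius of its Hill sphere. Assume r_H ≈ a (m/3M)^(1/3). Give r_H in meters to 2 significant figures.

r_H ≈ a (m/3M)^(1/3)
    = (1.8 × 10⁸) × (1.0 × 10¹⁸ / (3 × 5.1 × 10²⁵))^(1/3)
    = 3.4 × 10⁵ m

3.4 × 10⁵ m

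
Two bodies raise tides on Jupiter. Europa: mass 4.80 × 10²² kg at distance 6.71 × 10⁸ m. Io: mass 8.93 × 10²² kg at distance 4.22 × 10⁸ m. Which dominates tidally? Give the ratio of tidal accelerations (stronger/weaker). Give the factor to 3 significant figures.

Io, by a factor of ≈ 7.48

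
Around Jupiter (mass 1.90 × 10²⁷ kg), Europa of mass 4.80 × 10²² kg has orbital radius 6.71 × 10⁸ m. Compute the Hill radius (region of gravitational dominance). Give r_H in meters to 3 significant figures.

r_H ≈ a (m/3M)^(1/3)
    = (6.71 × 10⁸) × (4.80 × 10²² / (3 × 1.90 × 10²⁷))^(1/3)
    = 1.37 × 10⁷ m

1.37 × 10⁷ m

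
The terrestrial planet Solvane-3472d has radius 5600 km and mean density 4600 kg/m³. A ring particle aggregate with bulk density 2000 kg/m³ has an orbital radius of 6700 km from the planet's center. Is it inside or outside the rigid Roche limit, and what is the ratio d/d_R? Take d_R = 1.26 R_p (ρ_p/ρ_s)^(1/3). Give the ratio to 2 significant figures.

inside; d/d_R ≈ 0.72

d_R = 1.26 × (5600 km) × (4600/2000)^(1/3) = 9314 km
d/d_R = (6700) / (9314) = 0.72
Since d/d_R < 1, the body is inside the Roche limit.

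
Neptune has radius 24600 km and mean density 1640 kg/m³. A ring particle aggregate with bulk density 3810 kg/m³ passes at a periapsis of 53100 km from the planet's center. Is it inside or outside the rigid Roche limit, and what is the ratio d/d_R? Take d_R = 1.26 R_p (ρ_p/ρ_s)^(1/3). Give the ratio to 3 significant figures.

outside; d/d_R ≈ 2.27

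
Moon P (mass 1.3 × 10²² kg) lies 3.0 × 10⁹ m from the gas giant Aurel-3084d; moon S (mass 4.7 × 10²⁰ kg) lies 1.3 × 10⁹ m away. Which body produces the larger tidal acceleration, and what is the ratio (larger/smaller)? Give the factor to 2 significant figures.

Tidal acceleration ∝ M/d³, so compare M/d³ for each.
Moon P: (1.3 × 10²²) / (3.0 × 10⁹)³ = 4.815 × 10⁻⁷
Moon S: (4.7 × 10²⁰) / (1.3 × 10⁹)³ = 2.139 × 10⁻⁷
Ratio (larger/smaller) = 2.3

Moon P, by a factor of ≈ 2.3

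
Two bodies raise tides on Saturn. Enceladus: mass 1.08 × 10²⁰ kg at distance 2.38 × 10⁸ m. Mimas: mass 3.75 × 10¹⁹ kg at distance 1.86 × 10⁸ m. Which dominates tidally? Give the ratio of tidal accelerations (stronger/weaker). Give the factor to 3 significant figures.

Tidal stretch scales as M/d³; compute that for each body.
Enceladus: (1.08 × 10²⁰) / (2.38 × 10⁸)³ = 8.011 × 10⁻⁶
Mimas: (3.75 × 10¹⁹) / (1.86 × 10⁸)³ = 5.828 × 10⁻⁶
Ratio (larger/smaller) = 1.37

Enceladus, by a factor of ≈ 1.37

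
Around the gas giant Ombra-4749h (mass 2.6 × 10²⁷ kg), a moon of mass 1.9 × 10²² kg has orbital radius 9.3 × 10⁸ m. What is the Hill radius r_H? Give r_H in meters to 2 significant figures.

r_H ≈ a (m/3M)^(1/3)
    = (9.3 × 10⁸) × (1.9 × 10²² / (3 × 2.6 × 10²⁷))^(1/3)
    = 1.3 × 10⁷ m

1.3 × 10⁷ m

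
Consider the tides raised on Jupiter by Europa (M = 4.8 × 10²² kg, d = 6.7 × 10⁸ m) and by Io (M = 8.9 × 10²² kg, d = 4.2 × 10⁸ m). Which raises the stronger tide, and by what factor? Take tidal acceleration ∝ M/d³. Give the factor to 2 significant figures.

Io, by a factor of ≈ 7.5

Tidal stretch scales as M/d³; compute that for each body.
Europa: (4.8 × 10²²) / (6.7 × 10⁸)³ = 1.596 × 10⁻⁴
Io: (8.9 × 10²²) / (4.2 × 10⁸)³ = 1.201 × 10⁻³
Ratio (larger/smaller) = 7.5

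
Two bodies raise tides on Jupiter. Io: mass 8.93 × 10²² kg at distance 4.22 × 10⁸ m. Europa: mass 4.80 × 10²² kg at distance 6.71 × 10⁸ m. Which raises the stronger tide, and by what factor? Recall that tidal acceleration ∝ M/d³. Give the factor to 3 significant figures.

The tide-raising term goes as M/d³ (the gradient of a 1/d² field).
Io: (8.93 × 10²²) / (4.22 × 10⁸)³ = 1.188 × 10⁻³
Europa: (4.80 × 10²²) / (6.71 × 10⁸)³ = 1.589 × 10⁻⁴
Ratio (larger/smaller) = 7.48

Io, by a factor of ≈ 7.48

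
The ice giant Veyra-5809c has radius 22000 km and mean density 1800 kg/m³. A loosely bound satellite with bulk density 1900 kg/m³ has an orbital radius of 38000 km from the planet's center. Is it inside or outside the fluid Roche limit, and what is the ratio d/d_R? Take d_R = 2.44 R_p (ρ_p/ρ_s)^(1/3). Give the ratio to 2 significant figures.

inside; d/d_R ≈ 0.72

d_R = 2.44 × (22000 km) × (1800/1900)^(1/3) = 52720 km
d/d_R = (38000) / (52720) = 0.72
Since d/d_R < 1, the body is inside the Roche limit.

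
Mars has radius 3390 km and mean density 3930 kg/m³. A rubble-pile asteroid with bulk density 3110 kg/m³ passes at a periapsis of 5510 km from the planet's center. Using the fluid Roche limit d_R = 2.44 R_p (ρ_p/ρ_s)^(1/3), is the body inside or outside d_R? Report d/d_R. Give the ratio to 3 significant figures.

d_R = 2.44 × (3390 km) × (3930/3110)^(1/3) = 8943 km
d/d_R = (5510) / (8943) = 0.616
Since d/d_R < 1, the body is inside the Roche limit.

inside; d/d_R ≈ 0.616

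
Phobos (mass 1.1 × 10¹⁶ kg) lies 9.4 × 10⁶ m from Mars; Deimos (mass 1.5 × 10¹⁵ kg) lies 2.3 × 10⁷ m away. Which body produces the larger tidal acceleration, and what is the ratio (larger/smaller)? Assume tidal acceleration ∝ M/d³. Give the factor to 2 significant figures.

Compare M/d³ for the two perturbers:
Phobos: (1.1 × 10¹⁶) / (9.4 × 10⁶)³ = 1.324 × 10⁻⁵
Deimos: (1.5 × 10¹⁵) / (2.3 × 10⁷)³ = 1.233 × 10⁻⁷
Ratio (larger/smaller) = 110

Phobos, by a factor of ≈ 110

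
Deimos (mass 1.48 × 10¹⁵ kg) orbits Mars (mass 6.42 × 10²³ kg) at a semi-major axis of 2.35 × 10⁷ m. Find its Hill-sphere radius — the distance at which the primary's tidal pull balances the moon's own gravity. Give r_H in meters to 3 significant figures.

r_H ≈ a (m/3M)^(1/3)
    = (2.35 × 10⁷) × (1.48 × 10¹⁵ / (3 × 6.42 × 10²³))^(1/3)
    = 2.15 × 10⁴ m

2.15 × 10⁴ m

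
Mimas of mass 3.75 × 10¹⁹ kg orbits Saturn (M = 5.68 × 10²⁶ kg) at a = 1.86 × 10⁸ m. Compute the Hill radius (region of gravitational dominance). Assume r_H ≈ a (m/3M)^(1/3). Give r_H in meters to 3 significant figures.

r_H ≈ a (m/3M)^(1/3)
    = (1.86 × 10⁸) × (3.75 × 10¹⁹ / (3 × 5.68 × 10²⁶))^(1/3)
    = 5.21 × 10⁵ m

5.21 × 10⁵ m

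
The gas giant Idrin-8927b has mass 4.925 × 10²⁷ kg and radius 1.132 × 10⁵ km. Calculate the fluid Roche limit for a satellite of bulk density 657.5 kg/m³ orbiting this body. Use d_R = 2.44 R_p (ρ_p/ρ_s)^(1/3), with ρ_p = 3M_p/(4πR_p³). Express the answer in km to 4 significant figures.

2.962 × 10⁵ km

ρ_p = 3M_p/(4πR_p³) = 3 × (4.925 × 10²⁷) / (4π × (1.132 × 10⁸ m)³) = 810.5 kg/m³
d_R = 2.44 × 1.132 × 10⁵ km × (810.5/657.5)^(1/3)
    = 2.962 × 10⁵ km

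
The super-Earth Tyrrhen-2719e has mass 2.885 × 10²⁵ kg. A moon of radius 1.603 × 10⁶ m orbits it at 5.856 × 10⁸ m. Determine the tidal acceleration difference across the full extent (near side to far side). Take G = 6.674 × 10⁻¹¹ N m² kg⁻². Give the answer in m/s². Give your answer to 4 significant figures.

a_tidal = 4GMr/d³
        = 4 × (6.674 × 10⁻¹¹) × (2.885 × 10²⁵) × (1.603 × 10⁶) / (5.856 × 10⁸)³
        = 6.148 × 10⁻⁵ m/s²

6.148 × 10⁻⁵ m/s²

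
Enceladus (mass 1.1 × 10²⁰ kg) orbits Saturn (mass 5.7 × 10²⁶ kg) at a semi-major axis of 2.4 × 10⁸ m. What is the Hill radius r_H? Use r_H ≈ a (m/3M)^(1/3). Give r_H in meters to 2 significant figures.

9.6 × 10⁵ m

r_H ≈ a (m/3M)^(1/3)
    = (2.4 × 10⁸) × (1.1 × 10²⁰ / (3 × 5.7 × 10²⁶))^(1/3)
    = 9.6 × 10⁵ m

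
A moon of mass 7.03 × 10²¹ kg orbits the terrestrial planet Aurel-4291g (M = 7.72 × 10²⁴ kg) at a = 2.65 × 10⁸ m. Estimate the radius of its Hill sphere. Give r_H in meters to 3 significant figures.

r_H ≈ a (m/3M)^(1/3)
    = (2.65 × 10⁸) × (7.03 × 10²¹ / (3 × 7.72 × 10²⁴))^(1/3)
    = 1.78 × 10⁷ m

1.78 × 10⁷ m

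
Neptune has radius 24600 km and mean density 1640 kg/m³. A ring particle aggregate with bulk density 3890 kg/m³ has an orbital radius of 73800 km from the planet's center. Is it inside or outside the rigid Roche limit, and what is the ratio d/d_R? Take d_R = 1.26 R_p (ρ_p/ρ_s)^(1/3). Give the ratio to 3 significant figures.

outside; d/d_R ≈ 3.18

d_R = 1.26 × (24600 km) × (1640/3890)^(1/3) = 23240 km
d/d_R = (73800) / (23240) = 3.18
Since d/d_R > 1, the body is outside the Roche limit.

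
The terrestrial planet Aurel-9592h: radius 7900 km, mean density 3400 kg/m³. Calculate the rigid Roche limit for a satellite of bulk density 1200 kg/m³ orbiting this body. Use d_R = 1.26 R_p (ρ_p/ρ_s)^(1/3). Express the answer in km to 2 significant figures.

14000 km

d_R = 1.26 × 7900 km × (3400/1200)^(1/3)
    = 14000 km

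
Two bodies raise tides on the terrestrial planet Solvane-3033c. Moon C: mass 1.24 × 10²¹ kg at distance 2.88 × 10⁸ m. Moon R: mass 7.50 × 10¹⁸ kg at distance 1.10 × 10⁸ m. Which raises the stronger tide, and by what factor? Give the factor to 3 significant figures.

Moon C, by a factor of ≈ 9.21

Compare M/d³ for the two perturbers:
Moon C: (1.24 × 10²¹) / (2.88 × 10⁸)³ = 5.191 × 10⁻⁵
Moon R: (7.50 × 10¹⁸) / (1.10 × 10⁸)³ = 5.635 × 10⁻⁶
Ratio (larger/smaller) = 9.21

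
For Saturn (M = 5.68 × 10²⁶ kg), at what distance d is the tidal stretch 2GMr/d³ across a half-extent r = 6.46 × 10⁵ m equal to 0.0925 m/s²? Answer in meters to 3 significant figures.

2GMr/d³ = a_tidal  ⇒  d = (2GMr / a_tidal)^(1/3)
d = (2 × 6.674×10⁻¹¹ × (5.68 × 10²⁶) × (6.46 × 10⁵) / (0.0925))^(1/3)
  = 8.09 × 10⁷ m

8.09 × 10⁷ m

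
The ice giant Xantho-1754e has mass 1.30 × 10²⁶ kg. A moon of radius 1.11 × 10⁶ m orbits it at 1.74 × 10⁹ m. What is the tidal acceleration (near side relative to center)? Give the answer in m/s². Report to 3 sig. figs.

Since r ≪ d, expand the inverse-square field across one radius to get the leading 2GMr/d³ term.
Δa = 2GMr/d³
   = 2 × (6.674 × 10⁻¹¹) × (1.30 × 10²⁶) × (1.11 × 10⁶) / (1.74 × 10⁹)³
   = 3.66 × 10⁻⁶ m/s²

3.66 × 10⁻⁶ m/s²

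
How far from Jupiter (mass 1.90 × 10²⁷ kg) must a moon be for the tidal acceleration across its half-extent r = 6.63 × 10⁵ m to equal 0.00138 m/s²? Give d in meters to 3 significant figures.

2GMr/d³ = a_tidal  ⇒  d = (2GMr / a_tidal)^(1/3)
d = (2 × 6.674×10⁻¹¹ × (1.90 × 10²⁷) × (6.63 × 10⁵) / (0.00138))^(1/3)
  = 4.96 × 10⁸ m

4.96 × 10⁸ m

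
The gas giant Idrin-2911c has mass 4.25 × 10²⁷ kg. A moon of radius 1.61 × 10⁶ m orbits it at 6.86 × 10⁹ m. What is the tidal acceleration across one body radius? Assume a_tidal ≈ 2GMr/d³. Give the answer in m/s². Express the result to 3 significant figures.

2.83 × 10⁻⁶ m/s²

a_tidal = 2GMr/d³
        = 2 × (6.674 × 10⁻¹¹) × (4.25 × 10²⁷) × (1.61 × 10⁶) / (6.86 × 10⁹)³
        = 2.83 × 10⁻⁶ m/s²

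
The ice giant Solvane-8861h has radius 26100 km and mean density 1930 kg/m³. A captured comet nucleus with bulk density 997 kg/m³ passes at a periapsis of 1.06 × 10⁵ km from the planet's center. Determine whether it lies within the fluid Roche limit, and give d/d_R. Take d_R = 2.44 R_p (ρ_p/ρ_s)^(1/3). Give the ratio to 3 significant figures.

d_R = 2.44 × (26100 km) × (1930/997)^(1/3) = 79370 km
d/d_R = (1.06 × 10⁵) / (79370) = 1.34
Since d/d_R > 1, the body is outside the Roche limit.

outside; d/d_R ≈ 1.34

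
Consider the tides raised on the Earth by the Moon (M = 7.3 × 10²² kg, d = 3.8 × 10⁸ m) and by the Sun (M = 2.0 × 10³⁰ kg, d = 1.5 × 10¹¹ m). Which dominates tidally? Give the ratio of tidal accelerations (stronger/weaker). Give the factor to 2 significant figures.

The Moon, by a factor of ≈ 2.2

Tidal acceleration ∝ M/d³, so compare M/d³ for each.
The Moon: (7.3 × 10²²) / (3.8 × 10⁸)³ = 1.330 × 10⁻³
The Sun: (2.0 × 10³⁰) / (1.5 × 10¹¹)³ = 5.926 × 10⁻⁴
Ratio (larger/smaller) = 2.2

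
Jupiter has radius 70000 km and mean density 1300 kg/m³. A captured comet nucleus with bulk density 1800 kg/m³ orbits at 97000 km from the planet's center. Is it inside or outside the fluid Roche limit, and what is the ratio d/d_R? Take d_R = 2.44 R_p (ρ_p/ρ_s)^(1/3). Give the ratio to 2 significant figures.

d_R = 2.44 × (70000 km) × (1300/1800)^(1/3) = 1.532 × 10⁵ km
d/d_R = (97000) / (1.532 × 10⁵) = 0.63
Since d/d_R < 1, the body is inside the Roche limit.

inside; d/d_R ≈ 0.63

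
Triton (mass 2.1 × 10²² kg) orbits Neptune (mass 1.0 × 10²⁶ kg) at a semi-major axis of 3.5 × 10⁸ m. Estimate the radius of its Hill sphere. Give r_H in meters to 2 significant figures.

1.4 × 10⁷ m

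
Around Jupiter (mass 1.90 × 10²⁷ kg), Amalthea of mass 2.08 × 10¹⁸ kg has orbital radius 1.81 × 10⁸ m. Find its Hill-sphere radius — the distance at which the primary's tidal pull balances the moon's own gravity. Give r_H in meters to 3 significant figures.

1.29 × 10⁵ m

r_H ≈ a (m/3M)^(1/3)
    = (1.81 × 10⁸) × (2.08 × 10¹⁸ / (3 × 1.90 × 10²⁷))^(1/3)
    = 1.29 × 10⁵ m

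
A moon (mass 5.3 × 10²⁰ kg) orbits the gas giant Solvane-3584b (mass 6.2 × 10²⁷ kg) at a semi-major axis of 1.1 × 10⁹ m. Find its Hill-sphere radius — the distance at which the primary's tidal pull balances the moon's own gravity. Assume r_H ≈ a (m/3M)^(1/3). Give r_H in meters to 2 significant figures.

r_H ≈ a (m/3M)^(1/3)
    = (1.1 × 10⁹) × (5.3 × 10²⁰ / (3 × 6.2 × 10²⁷))^(1/3)
    = 3.4 × 10⁶ m

3.4 × 10⁶ m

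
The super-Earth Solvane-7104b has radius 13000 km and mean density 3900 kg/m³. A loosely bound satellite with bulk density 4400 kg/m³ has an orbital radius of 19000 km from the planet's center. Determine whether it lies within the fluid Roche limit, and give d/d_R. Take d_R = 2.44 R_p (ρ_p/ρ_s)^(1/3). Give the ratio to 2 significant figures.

d_R = 2.44 × (13000 km) × (3900/4400)^(1/3) = 30470 km
d/d_R = (19000) / (30470) = 0.62
Since d/d_R < 1, the body is inside the Roche limit.

inside; d/d_R ≈ 0.62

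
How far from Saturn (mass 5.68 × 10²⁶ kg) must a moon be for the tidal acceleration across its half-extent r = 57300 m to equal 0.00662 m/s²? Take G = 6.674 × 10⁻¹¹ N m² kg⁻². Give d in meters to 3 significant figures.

8.69 × 10⁷ m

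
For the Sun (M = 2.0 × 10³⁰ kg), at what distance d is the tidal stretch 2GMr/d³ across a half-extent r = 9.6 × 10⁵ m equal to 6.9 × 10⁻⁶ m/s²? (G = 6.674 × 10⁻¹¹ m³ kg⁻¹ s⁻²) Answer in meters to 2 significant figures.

2GMr/d³ = a_tidal  ⇒  d = (2GMr / a_tidal)^(1/3)
d = (2 × 6.674×10⁻¹¹ × (2.0 × 10³⁰) × (9.6 × 10⁵) / (6.9 × 10⁻⁶))^(1/3)
  = 3.3 × 10¹⁰ m

3.3 × 10¹⁰ m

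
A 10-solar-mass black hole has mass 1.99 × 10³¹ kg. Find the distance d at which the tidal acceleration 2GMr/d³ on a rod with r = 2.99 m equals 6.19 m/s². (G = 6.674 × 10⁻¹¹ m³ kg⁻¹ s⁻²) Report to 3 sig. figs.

2GMr/d³ = a_tidal  ⇒  d = (2GMr / a_tidal)^(1/3)
d = (2 × 6.674×10⁻¹¹ × (1.99 × 10³¹) × (2.99) / (6.19))^(1/3)
  = 1.09 × 10⁷ m

1.09 × 10⁷ m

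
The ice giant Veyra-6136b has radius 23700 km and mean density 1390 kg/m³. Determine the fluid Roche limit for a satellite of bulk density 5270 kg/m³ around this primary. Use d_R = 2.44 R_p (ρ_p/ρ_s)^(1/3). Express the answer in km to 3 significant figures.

37100 km

d_R = 2.44 × 23700 km × (1390/5270)^(1/3)
    = 37100 km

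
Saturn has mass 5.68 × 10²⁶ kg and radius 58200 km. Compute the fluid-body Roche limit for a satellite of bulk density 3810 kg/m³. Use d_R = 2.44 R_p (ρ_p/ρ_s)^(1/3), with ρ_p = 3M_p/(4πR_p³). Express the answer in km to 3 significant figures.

80300 km

ρ_p = 3M_p/(4πR_p³) = 3 × (5.68 × 10²⁶) / (4π × (5.82 × 10⁷ m)³) = 688 kg/m³
d_R = 2.44 × 58200 km × (688/3810)^(1/3)
    = 80300 km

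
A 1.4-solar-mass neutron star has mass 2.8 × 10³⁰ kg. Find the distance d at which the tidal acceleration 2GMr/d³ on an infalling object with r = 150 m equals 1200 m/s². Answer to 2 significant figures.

2GMr/d³ = a_tidal  ⇒  d = (2GMr / a_tidal)^(1/3)
d = (2 × 6.674×10⁻¹¹ × (2.8 × 10³⁰) × (150) / (1200))^(1/3)
  = 3.6 × 10⁶ m

3.6 × 10⁶ m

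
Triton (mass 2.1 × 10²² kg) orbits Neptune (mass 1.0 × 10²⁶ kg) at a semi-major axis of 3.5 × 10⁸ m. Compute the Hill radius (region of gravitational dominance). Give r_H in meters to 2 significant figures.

r_H ≈ a (m/3M)^(1/3)
    = (3.5 × 10⁸) × (2.1 × 10²² / (3 × 1.0 × 10²⁶))^(1/3)
    = 1.4 × 10⁷ m

1.4 × 10⁷ m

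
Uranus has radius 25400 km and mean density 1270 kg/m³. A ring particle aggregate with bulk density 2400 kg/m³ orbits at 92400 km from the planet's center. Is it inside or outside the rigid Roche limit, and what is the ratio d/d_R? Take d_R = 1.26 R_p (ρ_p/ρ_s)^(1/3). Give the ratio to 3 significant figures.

d_R = 1.26 × (25400 km) × (1270/2400)^(1/3) = 25890 km
d/d_R = (92400) / (25890) = 3.57
Since d/d_R > 1, the body is outside the Roche limit.

outside; d/d_R ≈ 3.57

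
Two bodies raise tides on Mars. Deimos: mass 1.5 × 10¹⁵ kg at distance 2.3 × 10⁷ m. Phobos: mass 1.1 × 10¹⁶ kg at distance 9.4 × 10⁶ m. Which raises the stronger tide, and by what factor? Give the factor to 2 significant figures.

The tide-raising term goes as M/d³ (the gradient of a 1/d² field).
Deimos: (1.5 × 10¹⁵) / (2.3 × 10⁷)³ = 1.233 × 10⁻⁷
Phobos: (1.1 × 10¹⁶) / (9.4 × 10⁶)³ = 1.324 × 10⁻⁵
Ratio (larger/smaller) = 110

Phobos, by a factor of ≈ 110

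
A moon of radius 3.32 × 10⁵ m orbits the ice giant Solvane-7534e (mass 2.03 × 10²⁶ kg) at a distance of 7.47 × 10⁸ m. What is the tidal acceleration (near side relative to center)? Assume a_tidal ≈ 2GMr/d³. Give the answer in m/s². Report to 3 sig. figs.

2.16 × 10⁻⁵ m/s²

The tidal stretch is the gradient of GM/d² times the body's extent r, hence the 1/d³ dependence.
Δg = 2GMr/d³
   = 2 × (6.674 × 10⁻¹¹) × (2.03 × 10²⁶) × (3.32 × 10⁵) / (7.47 × 10⁸)³
   = 2.16 × 10⁻⁵ m/s²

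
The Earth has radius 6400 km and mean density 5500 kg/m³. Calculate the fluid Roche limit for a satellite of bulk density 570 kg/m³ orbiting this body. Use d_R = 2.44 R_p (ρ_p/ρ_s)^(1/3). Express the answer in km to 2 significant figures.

d_R = 2.44 × 6400 km × (5500/570)^(1/3)
    = 33000 km

33000 km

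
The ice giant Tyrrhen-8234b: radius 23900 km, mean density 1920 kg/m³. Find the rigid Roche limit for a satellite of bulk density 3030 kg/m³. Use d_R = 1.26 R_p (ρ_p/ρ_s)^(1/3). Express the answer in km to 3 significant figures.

25900 km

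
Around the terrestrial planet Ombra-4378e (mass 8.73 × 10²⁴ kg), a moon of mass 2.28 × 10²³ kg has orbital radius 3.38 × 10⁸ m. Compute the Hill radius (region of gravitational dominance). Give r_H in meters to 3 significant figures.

r_H ≈ a (m/3M)^(1/3)
    = (3.38 × 10⁸) × (2.28 × 10²³ / (3 × 8.73 × 10²⁴))^(1/3)
    = 6.95 × 10⁷ m

6.95 × 10⁷ m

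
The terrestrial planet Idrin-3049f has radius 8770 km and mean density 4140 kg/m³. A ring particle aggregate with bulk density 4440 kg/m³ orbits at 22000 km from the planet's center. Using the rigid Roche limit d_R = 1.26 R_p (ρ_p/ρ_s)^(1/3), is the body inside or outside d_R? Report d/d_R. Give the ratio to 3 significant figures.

outside; d/d_R ≈ 2.04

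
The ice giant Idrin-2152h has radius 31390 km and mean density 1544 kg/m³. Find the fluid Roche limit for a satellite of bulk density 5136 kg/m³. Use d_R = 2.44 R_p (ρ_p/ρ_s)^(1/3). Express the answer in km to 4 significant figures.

51310 km

d_R = 2.44 × 31390 km × (1544/5136)^(1/3)
    = 51310 km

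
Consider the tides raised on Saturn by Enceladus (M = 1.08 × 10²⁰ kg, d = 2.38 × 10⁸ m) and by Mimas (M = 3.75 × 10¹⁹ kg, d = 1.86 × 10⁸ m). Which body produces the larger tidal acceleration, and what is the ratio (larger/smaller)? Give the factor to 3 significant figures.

Enceladus, by a factor of ≈ 1.37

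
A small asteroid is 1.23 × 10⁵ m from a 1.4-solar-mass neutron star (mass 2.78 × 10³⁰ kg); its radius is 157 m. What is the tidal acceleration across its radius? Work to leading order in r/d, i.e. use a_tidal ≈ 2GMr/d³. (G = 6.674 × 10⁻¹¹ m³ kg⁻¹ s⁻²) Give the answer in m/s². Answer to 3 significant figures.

3.13 × 10⁷ m/s²

Δa = 2GMr/d³
   = 2 × (6.674 × 10⁻¹¹) × (2.78 × 10³⁰) × (157) / (1.23 × 10⁵)³
   = 3.13 × 10⁷ m/s²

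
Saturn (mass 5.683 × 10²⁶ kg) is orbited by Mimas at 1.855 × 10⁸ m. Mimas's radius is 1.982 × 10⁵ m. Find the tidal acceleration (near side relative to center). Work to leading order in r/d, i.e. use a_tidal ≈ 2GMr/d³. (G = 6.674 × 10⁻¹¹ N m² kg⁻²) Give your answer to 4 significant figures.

2.355 × 10⁻³ m/s²

The tidal stretch is the gradient of GM/d² times the body's extent r, hence the 1/d³ dependence.
a_tidal = 2GMr/d³
        = 2 × (6.674 × 10⁻¹¹) × (5.683 × 10²⁶) × (1.982 × 10⁵) / (1.855 × 10⁸)³
        = 2.355 × 10⁻³ m/s²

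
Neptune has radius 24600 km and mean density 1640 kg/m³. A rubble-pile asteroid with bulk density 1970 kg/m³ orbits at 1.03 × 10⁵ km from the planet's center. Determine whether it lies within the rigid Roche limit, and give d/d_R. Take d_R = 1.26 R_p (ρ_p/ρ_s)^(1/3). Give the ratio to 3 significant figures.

outside; d/d_R ≈ 3.53

d_R = 1.26 × (24600 km) × (1640/1970)^(1/3) = 29160 km
d/d_R = (1.03 × 10⁵) / (29160) = 3.53
Since d/d_R > 1, the body is outside the Roche limit.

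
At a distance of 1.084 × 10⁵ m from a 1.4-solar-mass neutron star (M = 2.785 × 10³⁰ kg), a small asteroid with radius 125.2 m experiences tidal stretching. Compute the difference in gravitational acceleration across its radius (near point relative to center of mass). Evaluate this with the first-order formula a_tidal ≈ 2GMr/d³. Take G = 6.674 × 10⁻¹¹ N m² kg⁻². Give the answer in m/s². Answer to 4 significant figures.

Δg = 2GMr/d³
   = 2 × (6.674 × 10⁻¹¹) × (2.785 × 10³⁰) × (125.2) / (1.084 × 10⁵)³
   = 3.654 × 10⁷ m/s²

3.654 × 10⁷ m/s²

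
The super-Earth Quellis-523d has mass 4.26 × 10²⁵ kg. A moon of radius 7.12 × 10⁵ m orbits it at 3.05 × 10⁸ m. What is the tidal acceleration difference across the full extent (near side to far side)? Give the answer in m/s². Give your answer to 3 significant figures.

The field gradient is 2GM/d³; across the full diameter 2r the difference is 4GMr/d³.
Δa = 4GMr/d³
   = 4 × (6.674 × 10⁻¹¹) × (4.26 × 10²⁵) × (7.12 × 10⁵) / (3.05 × 10⁸)³
   = 2.85 × 10⁻⁴ m/s²

2.85 × 10⁻⁴ m/s²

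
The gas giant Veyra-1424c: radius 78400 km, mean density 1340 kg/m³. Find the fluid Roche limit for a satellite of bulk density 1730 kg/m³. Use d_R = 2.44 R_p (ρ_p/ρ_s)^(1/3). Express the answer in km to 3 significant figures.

d_R = 2.44 × 78400 km × (1340/1730)^(1/3)
    = 1.76 × 10⁵ km

1.76 × 10⁵ km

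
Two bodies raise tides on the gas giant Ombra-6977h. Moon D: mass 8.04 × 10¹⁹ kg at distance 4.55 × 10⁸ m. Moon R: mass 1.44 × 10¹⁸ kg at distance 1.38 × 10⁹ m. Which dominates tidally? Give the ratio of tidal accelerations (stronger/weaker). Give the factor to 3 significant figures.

The tide-raising term goes as M/d³ (the gradient of a 1/d² field).
Moon D: (8.04 × 10¹⁹) / (4.55 × 10⁸)³ = 8.535 × 10⁻⁷
Moon R: (1.44 × 10¹⁸) / (1.38 × 10⁹)³ = 5.479 × 10⁻¹⁰
Ratio (larger/smaller) = 1560

Moon D, by a factor of ≈ 1560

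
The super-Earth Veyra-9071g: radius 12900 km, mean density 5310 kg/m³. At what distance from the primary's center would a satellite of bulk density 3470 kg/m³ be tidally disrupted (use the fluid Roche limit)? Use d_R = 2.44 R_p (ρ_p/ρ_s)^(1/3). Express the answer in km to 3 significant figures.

d_R = 2.44 × 12900 km × (5310/3470)^(1/3)
    = 36300 km

36300 km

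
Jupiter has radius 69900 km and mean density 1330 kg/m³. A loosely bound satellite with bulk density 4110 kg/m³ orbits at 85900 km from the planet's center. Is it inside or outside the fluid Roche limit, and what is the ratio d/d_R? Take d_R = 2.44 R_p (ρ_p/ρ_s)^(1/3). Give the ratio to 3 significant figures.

inside; d/d_R ≈ 0.734

d_R = 2.44 × (69900 km) × (1330/4110)^(1/3) = 1.171 × 10⁵ km
d/d_R = (85900) / (1.171 × 10⁵) = 0.734
Since d/d_R < 1, the body is inside the Roche limit.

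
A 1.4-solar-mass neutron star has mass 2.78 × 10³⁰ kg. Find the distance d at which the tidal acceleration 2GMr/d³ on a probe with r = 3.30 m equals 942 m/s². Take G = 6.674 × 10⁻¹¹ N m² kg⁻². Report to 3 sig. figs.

2GMr/d³ = a_tidal  ⇒  d = (2GMr / a_tidal)^(1/3)
d = (2 × 6.674×10⁻¹¹ × (2.78 × 10³⁰) × (3.30) / (942))^(1/3)
  = 1.09 × 10⁶ m

1.09 × 10⁶ m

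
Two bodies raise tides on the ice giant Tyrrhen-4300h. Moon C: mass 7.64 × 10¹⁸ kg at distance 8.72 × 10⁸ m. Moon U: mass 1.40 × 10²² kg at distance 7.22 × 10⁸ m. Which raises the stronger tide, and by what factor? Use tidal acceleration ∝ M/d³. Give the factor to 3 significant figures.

The tide-raising term goes as M/d³ (the gradient of a 1/d² field).
Moon C: (7.64 × 10¹⁸) / (8.72 × 10⁸)³ = 1.152 × 10⁻⁸
Moon U: (1.40 × 10²²) / (7.22 × 10⁸)³ = 3.720 × 10⁻⁵
Ratio (larger/smaller) = 3230

Moon U, by a factor of ≈ 3230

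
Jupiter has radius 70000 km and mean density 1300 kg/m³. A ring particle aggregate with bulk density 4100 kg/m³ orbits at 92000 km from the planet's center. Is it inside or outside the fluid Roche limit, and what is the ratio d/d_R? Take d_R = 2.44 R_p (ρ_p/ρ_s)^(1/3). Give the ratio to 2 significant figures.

d_R = 2.44 × (70000 km) × (1300/4100)^(1/3) = 1.165 × 10⁵ km
d/d_R = (92000) / (1.165 × 10⁵) = 0.79
Since d/d_R < 1, the body is inside the Roche limit.

inside; d/d_R ≈ 0.79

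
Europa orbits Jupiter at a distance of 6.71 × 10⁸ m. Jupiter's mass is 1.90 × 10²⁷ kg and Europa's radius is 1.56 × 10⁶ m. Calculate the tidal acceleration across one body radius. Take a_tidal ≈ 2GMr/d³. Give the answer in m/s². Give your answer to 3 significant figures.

a_tidal = 2GMr/d³
        = 2 × (6.674 × 10⁻¹¹) × (1.90 × 10²⁷) × (1.56 × 10⁶) / (6.71 × 10⁸)³
        = 1.31 × 10⁻³ m/s²

1.31 × 10⁻³ m/s²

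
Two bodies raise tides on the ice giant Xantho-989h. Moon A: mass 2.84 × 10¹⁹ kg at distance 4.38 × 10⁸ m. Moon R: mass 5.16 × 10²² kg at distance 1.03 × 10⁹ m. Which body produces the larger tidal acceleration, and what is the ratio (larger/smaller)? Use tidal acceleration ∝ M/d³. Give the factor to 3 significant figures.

Tidal stretch scales as M/d³; compute that for each body.
Moon A: (2.84 × 10¹⁹) / (4.38 × 10⁸)³ = 3.380 × 10⁻⁷
Moon R: (5.16 × 10²²) / (1.03 × 10⁹)³ = 4.722 × 10⁻⁵
Ratio (larger/smaller) = 140

Moon R, by a factor of ≈ 140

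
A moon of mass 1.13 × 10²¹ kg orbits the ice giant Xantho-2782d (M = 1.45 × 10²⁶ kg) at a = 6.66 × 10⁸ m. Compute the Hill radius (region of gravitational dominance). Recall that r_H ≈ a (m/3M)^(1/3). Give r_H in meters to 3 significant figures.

r_H ≈ a (m/3M)^(1/3)
    = (6.66 × 10⁸) × (1.13 × 10²¹ / (3 × 1.45 × 10²⁶))^(1/3)
    = 9.16 × 10⁶ m

9.16 × 10⁶ m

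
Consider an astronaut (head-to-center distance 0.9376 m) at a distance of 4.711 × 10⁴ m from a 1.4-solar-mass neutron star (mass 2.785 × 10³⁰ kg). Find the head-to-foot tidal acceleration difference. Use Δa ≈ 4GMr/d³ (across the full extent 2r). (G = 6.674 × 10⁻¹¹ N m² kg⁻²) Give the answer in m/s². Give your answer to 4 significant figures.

6.667 × 10⁶ m/s²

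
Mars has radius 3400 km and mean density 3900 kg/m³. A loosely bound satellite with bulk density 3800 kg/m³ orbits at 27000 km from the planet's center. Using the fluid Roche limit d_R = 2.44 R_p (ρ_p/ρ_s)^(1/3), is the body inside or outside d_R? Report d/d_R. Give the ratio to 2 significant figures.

outside; d/d_R ≈ 3.2

d_R = 2.44 × (3400 km) × (3900/3800)^(1/3) = 8368 km
d/d_R = (27000) / (8368) = 3.2
Since d/d_R > 1, the body is outside the Roche limit.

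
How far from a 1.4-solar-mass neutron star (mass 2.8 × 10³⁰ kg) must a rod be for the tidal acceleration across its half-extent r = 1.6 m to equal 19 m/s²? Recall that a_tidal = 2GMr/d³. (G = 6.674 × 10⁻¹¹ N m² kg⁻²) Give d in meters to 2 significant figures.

2GMr/d³ = a_tidal  ⇒  d = (2GMr / a_tidal)^(1/3)
d = (2 × 6.674×10⁻¹¹ × (2.8 × 10³⁰) × (1.6) / (19))^(1/3)
  = 3.2 × 10⁶ m

3.2 × 10⁶ m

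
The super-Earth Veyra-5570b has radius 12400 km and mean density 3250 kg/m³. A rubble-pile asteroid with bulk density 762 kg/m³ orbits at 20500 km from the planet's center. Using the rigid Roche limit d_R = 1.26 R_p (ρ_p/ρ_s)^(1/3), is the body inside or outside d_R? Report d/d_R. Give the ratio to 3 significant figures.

d_R = 1.26 × (12400 km) × (3250/762)^(1/3) = 25340 km
d/d_R = (20500) / (25340) = 0.809
Since d/d_R < 1, the body is inside the Roche limit.

inside; d/d_R ≈ 0.809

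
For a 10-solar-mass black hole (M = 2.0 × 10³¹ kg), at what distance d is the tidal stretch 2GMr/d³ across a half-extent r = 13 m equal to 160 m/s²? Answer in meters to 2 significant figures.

2GMr/d³ = a_tidal  ⇒  d = (2GMr / a_tidal)^(1/3)
d = (2 × 6.674×10⁻¹¹ × (2.0 × 10³¹) × (13) / (160))^(1/3)
  = 6.0 × 10⁶ m

6.0 × 10⁶ m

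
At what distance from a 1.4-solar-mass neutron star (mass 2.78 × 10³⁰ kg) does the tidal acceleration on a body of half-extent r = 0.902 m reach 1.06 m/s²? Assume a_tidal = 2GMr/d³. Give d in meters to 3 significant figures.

2GMr/d³ = a_tidal  ⇒  d = (2GMr / a_tidal)^(1/3)
d = (2 × 6.674×10⁻¹¹ × (2.78 × 10³⁰) × (0.902) / (1.06))^(1/3)
  = 6.81 × 10⁶ m

6.81 × 10⁶ m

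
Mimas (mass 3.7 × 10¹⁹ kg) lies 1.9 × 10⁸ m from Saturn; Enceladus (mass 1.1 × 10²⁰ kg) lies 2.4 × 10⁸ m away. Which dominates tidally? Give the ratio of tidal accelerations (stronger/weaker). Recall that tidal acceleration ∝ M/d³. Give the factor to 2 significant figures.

Tidal acceleration ∝ M/d³, so compare M/d³ for each.
Mimas: (3.7 × 10¹⁹) / (1.9 × 10⁸)³ = 5.394 × 10⁻⁶
Enceladus: (1.1 × 10²⁰) / (2.4 × 10⁸)³ = 7.957 × 10⁻⁶
Ratio (larger/smaller) = 1.5

Enceladus, by a factor of ≈ 1.5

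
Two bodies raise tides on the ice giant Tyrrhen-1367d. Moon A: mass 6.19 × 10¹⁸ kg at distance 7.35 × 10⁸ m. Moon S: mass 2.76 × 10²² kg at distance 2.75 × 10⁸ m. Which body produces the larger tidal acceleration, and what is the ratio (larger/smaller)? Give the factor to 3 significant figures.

Moon S, by a factor of ≈ 85100

The tide-raising term goes as M/d³ (the gradient of a 1/d² field).
Moon A: (6.19 × 10¹⁸) / (7.35 × 10⁸)³ = 1.559 × 10⁻⁸
Moon S: (2.76 × 10²²) / (2.75 × 10⁸)³ = 1.327 × 10⁻³
Ratio (larger/smaller) = 85100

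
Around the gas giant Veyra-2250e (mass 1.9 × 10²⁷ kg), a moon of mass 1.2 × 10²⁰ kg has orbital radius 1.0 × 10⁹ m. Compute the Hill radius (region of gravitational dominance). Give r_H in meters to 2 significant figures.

2.8 × 10⁶ m

r_H ≈ a (m/3M)^(1/3)
    = (1.0 × 10⁹) × (1.2 × 10²⁰ / (3 × 1.9 × 10²⁷))^(1/3)
    = 2.8 × 10⁶ m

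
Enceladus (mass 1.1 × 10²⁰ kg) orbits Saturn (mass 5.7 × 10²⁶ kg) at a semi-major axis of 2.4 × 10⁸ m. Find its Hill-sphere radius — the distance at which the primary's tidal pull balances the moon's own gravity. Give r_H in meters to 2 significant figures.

9.6 × 10⁵ m

r_H ≈ a (m/3M)^(1/3)
    = (2.4 × 10⁸) × (1.1 × 10²⁰ / (3 × 5.7 × 10²⁶))^(1/3)
    = 9.6 × 10⁵ m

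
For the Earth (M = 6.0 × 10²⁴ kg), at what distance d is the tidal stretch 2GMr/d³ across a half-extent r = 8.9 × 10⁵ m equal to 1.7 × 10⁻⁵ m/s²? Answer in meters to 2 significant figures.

3.5 × 10⁸ m

2GMr/d³ = a_tidal  ⇒  d = (2GMr / a_tidal)^(1/3)
d = (2 × 6.674×10⁻¹¹ × (6.0 × 10²⁴) × (8.9 × 10⁵) / (1.7 × 10⁻⁵))^(1/3)
  = 3.5 × 10⁸ m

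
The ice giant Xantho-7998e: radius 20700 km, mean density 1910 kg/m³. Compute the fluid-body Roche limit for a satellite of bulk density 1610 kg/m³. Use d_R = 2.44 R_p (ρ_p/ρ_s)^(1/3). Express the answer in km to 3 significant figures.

d_R = 2.44 × 20700 km × (1910/1610)^(1/3)
    = 53500 km

53500 km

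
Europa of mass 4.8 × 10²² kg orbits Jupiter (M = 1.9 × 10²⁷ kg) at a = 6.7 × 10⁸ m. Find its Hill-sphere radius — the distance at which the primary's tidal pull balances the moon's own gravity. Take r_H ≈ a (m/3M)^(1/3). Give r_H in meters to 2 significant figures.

1.4 × 10⁷ m

r_H ≈ a (m/3M)^(1/3)
    = (6.7 × 10⁸) × (4.8 × 10²² / (3 × 1.9 × 10²⁷))^(1/3)
    = 1.4 × 10⁷ m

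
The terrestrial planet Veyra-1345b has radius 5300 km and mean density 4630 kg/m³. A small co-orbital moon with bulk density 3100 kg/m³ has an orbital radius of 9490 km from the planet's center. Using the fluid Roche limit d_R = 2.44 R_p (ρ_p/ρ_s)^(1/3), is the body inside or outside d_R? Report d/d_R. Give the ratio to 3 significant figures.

inside; d/d_R ≈ 0.642

d_R = 2.44 × (5300 km) × (4630/3100)^(1/3) = 14780 km
d/d_R = (9490) / (14780) = 0.642
Since d/d_R < 1, the body is inside the Roche limit.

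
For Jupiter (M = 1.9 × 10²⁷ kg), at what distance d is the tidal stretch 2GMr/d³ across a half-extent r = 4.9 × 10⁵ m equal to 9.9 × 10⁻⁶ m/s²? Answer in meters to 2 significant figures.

2.3 × 10⁹ m

2GMr/d³ = a_tidal  ⇒  d = (2GMr / a_tidal)^(1/3)
d = (2 × 6.674×10⁻¹¹ × (1.9 × 10²⁷) × (4.9 × 10⁵) / (9.9 × 10⁻⁶))^(1/3)
  = 2.3 × 10⁹ m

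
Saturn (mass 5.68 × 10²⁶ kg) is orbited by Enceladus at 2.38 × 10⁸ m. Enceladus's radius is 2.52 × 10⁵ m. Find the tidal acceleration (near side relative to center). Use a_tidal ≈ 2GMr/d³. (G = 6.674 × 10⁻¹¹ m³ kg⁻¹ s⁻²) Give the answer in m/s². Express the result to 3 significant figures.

Differencing GM/(d−r)² and GM/d² to first order in r/d gives 2GMr/d³.
Δa = 2GMr/d³
   = 2 × (6.674 × 10⁻¹¹) × (5.68 × 10²⁶) × (2.52 × 10⁵) / (2.38 × 10⁸)³
   = 1.42 × 10⁻³ m/s²

1.42 × 10⁻³ m/s²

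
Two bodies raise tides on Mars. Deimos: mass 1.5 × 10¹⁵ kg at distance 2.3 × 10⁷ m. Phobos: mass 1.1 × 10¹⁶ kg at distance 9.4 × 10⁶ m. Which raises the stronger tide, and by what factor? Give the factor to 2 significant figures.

Compare M/d³ for the two perturbers:
Deimos: (1.5 × 10¹⁵) / (2.3 × 10⁷)³ = 1.233 × 10⁻⁷
Phobos: (1.1 × 10¹⁶) / (9.4 × 10⁶)³ = 1.324 × 10⁻⁵
Ratio (larger/smaller) = 110

Phobos, by a factor of ≈ 110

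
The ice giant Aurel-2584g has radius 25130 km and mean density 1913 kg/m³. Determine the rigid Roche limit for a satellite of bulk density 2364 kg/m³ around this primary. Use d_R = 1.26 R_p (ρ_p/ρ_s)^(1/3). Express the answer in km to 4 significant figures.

d_R = 1.26 × 25130 km × (1913/2364)^(1/3)
    = 29510 km

29510 km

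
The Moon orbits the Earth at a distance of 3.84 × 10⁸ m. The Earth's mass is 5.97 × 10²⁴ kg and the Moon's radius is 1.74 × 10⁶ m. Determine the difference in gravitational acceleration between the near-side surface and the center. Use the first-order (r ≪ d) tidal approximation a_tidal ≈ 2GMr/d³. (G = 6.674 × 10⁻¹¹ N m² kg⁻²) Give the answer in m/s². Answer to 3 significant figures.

Δa = 2GMr/d³
   = 2 × (6.674 × 10⁻¹¹) × (5.97 × 10²⁴) × (1.74 × 10⁶) / (3.84 × 10⁸)³
   = 2.45 × 10⁻⁵ m/s²

2.45 × 10⁻⁵ m/s²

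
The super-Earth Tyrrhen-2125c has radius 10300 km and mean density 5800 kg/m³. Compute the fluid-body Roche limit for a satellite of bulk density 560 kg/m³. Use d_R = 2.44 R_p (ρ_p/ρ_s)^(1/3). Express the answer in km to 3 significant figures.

54800 km

d_R = 2.44 × 10300 km × (5800/560)^(1/3)
    = 54800 km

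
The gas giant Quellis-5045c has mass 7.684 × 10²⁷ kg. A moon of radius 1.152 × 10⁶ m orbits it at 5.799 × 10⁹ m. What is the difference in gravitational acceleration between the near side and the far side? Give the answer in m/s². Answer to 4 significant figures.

1.212 × 10⁻⁵ m/s²

The field gradient is 2GM/d³; across the full diameter 2r the difference is 4GMr/d³.
a_tidal = 4GMr/d³
        = 4 × (6.674 × 10⁻¹¹) × (7.684 × 10²⁷) × (1.152 × 10⁶) / (5.799 × 10⁹)³
        = 1.212 × 10⁻⁵ m/s²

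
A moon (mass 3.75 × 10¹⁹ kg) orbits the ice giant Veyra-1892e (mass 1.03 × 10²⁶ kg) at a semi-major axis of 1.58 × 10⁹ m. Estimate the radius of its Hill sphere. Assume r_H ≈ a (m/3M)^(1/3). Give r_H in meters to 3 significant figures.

7.82 × 10⁶ m

r_H ≈ a (m/3M)^(1/3)
    = (1.58 × 10⁹) × (3.75 × 10¹⁹ / (3 × 1.03 × 10²⁶))^(1/3)
    = 7.82 × 10⁶ m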